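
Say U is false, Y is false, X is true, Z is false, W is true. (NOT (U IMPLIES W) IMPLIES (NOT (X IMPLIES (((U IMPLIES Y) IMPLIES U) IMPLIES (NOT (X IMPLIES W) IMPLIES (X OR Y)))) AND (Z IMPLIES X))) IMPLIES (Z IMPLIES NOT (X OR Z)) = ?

Substituting U=false, Y=false, X=true, Z=false, W=true:
U IMPLIES W = false IMPLIES true = true
NOT (U IMPLIES W) = NOT true = false
U IMPLIES Y = false IMPLIES false = true
(U IMPLIES Y) IMPLIES U = true IMPLIES false = false
X IMPLIES W = true IMPLIES true = true
NOT (X IMPLIES W) = NOT true = false
X OR Y = true OR false = true
NOT (X IMPLIES W) IMPLIES (X OR Y) = false IMPLIES true = true
((U IMPLIES Y) IMPLIES U) IMPLIES (NOT (X IMPLIES W) IMPLIES (X OR Y)) = false IMPLIES true = true
X IMPLIES (((U IMPLIES Y) IMPLIES U) IMPLIES (NOT (X IMPLIES W) IMPLIES (X OR Y))) = true IMPLIES true = true
NOT (X IMPLIES (((U IMPLIES Y) IMPLIES U) IMPLIES (NOT (X IMPLIES W) IMPLIES (X OR Y)))) = NOT true = false
Z IMPLIES X = false IMPLIES true = true
NOT (X IMPLIES (((U IMPLIES Y) IMPLIES U) IMPLIES (NOT (X IMPLIES W) IMPLIES (X OR Y)))) AND (Z IMPLIES X) = false AND true = false
NOT (U IMPLIES W) IMPLIES (NOT (X IMPLIES (((U IMPLIES Y) IMPLIES U) IMPLIES (NOT (X IMPLIES W) IMPLIES (X OR Y)))) AND (Z IMPLIES X)) = false IMPLIES false = true
X OR Z = true OR false = true
NOT (X OR Z) = NOT true = false
Z IMPLIES NOT (X OR Z) = false IMPLIES false = true
(NOT (U IMPLIES W) IMPLIES (NOT (X IMPLIES (((U IMPLIES Y) IMPLIES U) IMPLIES (NOT (X IMPLIES W) IMPLIES (X OR Y)))) AND (Z IMPLIES X))) IMPLIES (Z IMPLIES NOT (X OR Z)) = true IMPLIES true = true

true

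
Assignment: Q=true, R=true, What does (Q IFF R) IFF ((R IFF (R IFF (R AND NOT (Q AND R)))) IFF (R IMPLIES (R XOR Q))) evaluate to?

true

Q IFF R = true IFF true = true
Q AND R = true AND true = true
NOT (Q AND R) = NOT true = false
R AND NOT (Q AND R) = true AND false = false
R IFF (R AND NOT (Q AND R)) = true IFF false = false
R IFF (R IFF (R AND NOT (Q AND R))) = true IFF false = false
R XOR Q = true XOR true = false
R IMPLIES (R XOR Q) = true IMPLIES false = false
(R IFF (R IFF (R AND NOT (Q AND R)))) IFF (R IMPLIES (R XOR Q)) = false IFF false = true
(Q IFF R) IFF ((R IFF (R IFF (R AND NOT (Q AND R)))) IFF (R IMPLIES (R XOR Q))) = true IFF true = true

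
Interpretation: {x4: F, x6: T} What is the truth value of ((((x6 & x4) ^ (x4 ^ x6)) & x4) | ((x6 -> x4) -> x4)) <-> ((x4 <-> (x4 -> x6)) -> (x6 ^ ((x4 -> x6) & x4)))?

T

x6 & x4 = T & F = F
x4 ^ x6 = F ^ T = T
(x6 & x4) ^ (x4 ^ x6) = F ^ T = T
((x6 & x4) ^ (x4 ^ x6)) & x4 = T & F = F
x6 -> x4 = T -> F = F
(x6 -> x4) -> x4 = F -> F = T
(((x6 & x4) ^ (x4 ^ x6)) & x4) | ((x6 -> x4) -> x4) = F | T = T
x4 -> x6 = F -> T = T
x4 <-> (x4 -> x6) = F <-> T = F
x4 -> x6 = F -> T = T
(x4 -> x6) & x4 = T & F = F
x6 ^ ((x4 -> x6) & x4) = T ^ F = T
(x4 <-> (x4 -> x6)) -> (x6 ^ ((x4 -> x6) & x4)) = F -> T = T
((((x6 & x4) ^ (x4 ^ x6)) & x4) | ((x6 -> x4) -> x4)) <-> ((x4 <-> (x4 -> x6)) -> (x6 ^ ((x4 -> x6) & x4))) = T <-> T = T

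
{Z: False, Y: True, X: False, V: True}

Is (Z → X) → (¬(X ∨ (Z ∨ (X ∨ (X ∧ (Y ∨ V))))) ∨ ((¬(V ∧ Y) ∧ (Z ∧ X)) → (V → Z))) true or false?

Z → X = False → False = True
Y ∨ V = True ∨ True = True
X ∧ (Y ∨ V) = False ∧ True = False
X ∨ (X ∧ (Y ∨ V)) = False ∨ False = False
Z ∨ (X ∨ (X ∧ (Y ∨ V))) = False ∨ False = False
X ∨ (Z ∨ (X ∨ (X ∧ (Y ∨ V)))) = False ∨ False = False
¬(X ∨ (Z ∨ (X ∨ (X ∧ (Y ∨ V))))) = ¬False = True
V ∧ Y = True ∧ True = True
¬(V ∧ Y) = ¬True = False
Z ∧ X = False ∧ False = False
¬(V ∧ Y) ∧ (Z ∧ X) = False ∧ False = False
V → Z = True → False = False
(¬(V ∧ Y) ∧ (Z ∧ X)) → (V → Z) = False → False = True
¬(X ∨ (Z ∨ (X ∨ (X ∧ (Y ∨ V))))) ∨ ((¬(V ∧ Y) ∧ (Z ∧ X)) → (V → Z)) = True ∨ True = True
(Z → X) → (¬(X ∨ (Z ∨ (X ∨ (X ∧ (Y ∨ V))))) ∨ ((¬(V ∧ Y) ∧ (Z ∧ X)) → (V → Z))) = True → True = True

True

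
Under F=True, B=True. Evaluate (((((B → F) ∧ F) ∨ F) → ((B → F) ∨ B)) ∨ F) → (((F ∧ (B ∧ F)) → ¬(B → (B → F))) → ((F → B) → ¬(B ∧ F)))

B → F = True → True = True
(B → F) ∧ F = True ∧ True = True
((B → F) ∧ F) ∨ F = True ∨ True = True
B → F = True → True = True
(B → F) ∨ B = True ∨ True = True
(((B → F) ∧ F) ∨ F) → ((B → F) ∨ B) = True → True = True
((((B → F) ∧ F) ∨ F) → ((B → F) ∨ B)) ∨ F = True ∨ True = True
B ∧ F = True ∧ True = True
F ∧ (B ∧ F) = True ∧ True = True
B → F = True → True = True
B → (B → F) = True → True = True
¬(B → (B → F)) = ¬True = False
(F ∧ (B ∧ F)) → ¬(B → (B → F)) = True → False = False
F → B = True → True = True
B ∧ F = True ∧ True = True
¬(B ∧ F) = ¬True = False
(F → B) → ¬(B ∧ F) = True → False = False
((F ∧ (B ∧ F)) → ¬(B → (B → F))) → ((F → B) → ¬(B ∧ F)) = False → False = True
(((((B → F) ∧ F) ∨ F) → ((B → F) ∨ B)) ∨ F) → (((F ∧ (B ∧ F)) → ¬(B → (B → F))) → ((F → B) → ¬(B ∧ F))) = True → True = True

True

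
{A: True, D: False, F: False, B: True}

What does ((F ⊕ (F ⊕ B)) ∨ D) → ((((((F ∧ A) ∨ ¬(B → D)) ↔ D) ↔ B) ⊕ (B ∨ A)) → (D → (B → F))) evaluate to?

True

F ⊕ B = False ⊕ True = True
F ⊕ (F ⊕ B) = False ⊕ True = True
(F ⊕ (F ⊕ B)) ∨ D = True ∨ False = True
F ∧ A = False ∧ True = False
B → D = True → False = False
¬(B → D) = ¬False = True
(F ∧ A) ∨ ¬(B → D) = False ∨ True = True
((F ∧ A) ∨ ¬(B → D)) ↔ D = True ↔ False = False
(((F ∧ A) ∨ ¬(B → D)) ↔ D) ↔ B = False ↔ True = False
B ∨ A = True ∨ True = True
((((F ∧ A) ∨ ¬(B → D)) ↔ D) ↔ B) ⊕ (B ∨ A) = False ⊕ True = True
B → F = True → False = False
D → (B → F) = False → False = True
(((((F ∧ A) ∨ ¬(B → D)) ↔ D) ↔ B) ⊕ (B ∨ A)) → (D → (B → F)) = True → True = True
((F ⊕ (F ⊕ B)) ∨ D) → ((((((F ∧ A) ∨ ¬(B → D)) ↔ D) ↔ B) ⊕ (B ∨ A)) → (D → (B → F))) = True → True = True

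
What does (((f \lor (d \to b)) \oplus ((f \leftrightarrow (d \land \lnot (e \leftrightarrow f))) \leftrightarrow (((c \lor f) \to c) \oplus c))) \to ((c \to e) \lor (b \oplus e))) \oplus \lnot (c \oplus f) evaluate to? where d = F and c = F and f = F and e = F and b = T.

F

d \to b = F \to T = T
f \lor (d \to b) = F \lor T = T
e \leftrightarrow f = F \leftrightarrow F = T
\lnot (e \leftrightarrow f) = \lnot T = F
d \land \lnot (e \leftrightarrow f) = F \land F = F
f \leftrightarrow (d \land \lnot (e \leftrightarrow f)) = F \leftrightarrow F = T
c \lor f = F \lor F = F
(c \lor f) \to c = F \to F = T
((c \lor f) \to c) \oplus c = T \oplus F = T
(f \leftrightarrow (d \land \lnot (e \leftrightarrow f))) \leftrightarrow (((c \lor f) \to c) \oplus c) = T \leftrightarrow T = T
(f \lor (d \to b)) \oplus ((f \leftrightarrow (d \land \lnot (e \leftrightarrow f))) \leftrightarrow (((c \lor f) \to c) \oplus c)) = T \oplus T = F
c \to e = F \to F = T
b \oplus e = T \oplus F = T
(c \to e) \lor (b \oplus e) = T \lor T = T
((f \lor (d \to b)) \oplus ((f \leftrightarrow (d \land \lnot (e \leftrightarrow f))) \leftrightarrow (((c \lor f) \to c) \oplus c))) \to ((c \to e) \lor (b \oplus e)) = F \to T = T
c \oplus f = F \oplus F = F
\lnot (c \oplus f) = \lnot F = T
(((f \lor (d \to b)) \oplus ((f \leftrightarrow (d \land \lnot (e \leftrightarrow f))) \leftrightarrow (((c \lor f) \to c) \oplus c))) \to ((c \to e) \lor (b \oplus e))) \oplus \lnot (c \oplus f) = T \oplus T = F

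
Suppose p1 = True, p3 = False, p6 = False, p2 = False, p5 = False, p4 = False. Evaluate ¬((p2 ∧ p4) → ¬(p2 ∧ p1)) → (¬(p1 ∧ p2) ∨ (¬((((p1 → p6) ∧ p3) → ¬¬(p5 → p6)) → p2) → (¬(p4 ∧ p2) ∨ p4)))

True

p2 ∧ p4 = False ∧ False = False
p2 ∧ p1 = False ∧ True = False
¬(p2 ∧ p1) = ¬False = True
(p2 ∧ p4) → ¬(p2 ∧ p1) = False → True = True
¬((p2 ∧ p4) → ¬(p2 ∧ p1)) = ¬True = False
p1 ∧ p2 = True ∧ False = False
¬(p1 ∧ p2) = ¬False = True
p1 → p6 = True → False = False
(p1 → p6) ∧ p3 = False ∧ False = False
p5 → p6 = False → False = True
¬(p5 → p6) = ¬True = False
¬¬(p5 → p6) = ¬False = True
((p1 → p6) ∧ p3) → ¬¬(p5 → p6) = False → True = True
(((p1 → p6) ∧ p3) → ¬¬(p5 → p6)) → p2 = True → False = False
¬((((p1 → p6) ∧ p3) → ¬¬(p5 → p6)) → p2) = ¬False = True
p4 ∧ p2 = False ∧ False = False
¬(p4 ∧ p2) = ¬False = True
¬(p4 ∧ p2) ∨ p4 = True ∨ False = True
¬((((p1 → p6) ∧ p3) → ¬¬(p5 → p6)) → p2) → (¬(p4 ∧ p2) ∨ p4) = True → True = True
¬(p1 ∧ p2) ∨ (¬((((p1 → p6) ∧ p3) → ¬¬(p5 → p6)) → p2) → (¬(p4 ∧ p2) ∨ p4)) = True ∨ True = True
¬((p2 ∧ p4) → ¬(p2 ∧ p1)) → (¬(p1 ∧ p2) ∨ (¬((((p1 → p6) ∧ p3) → ¬¬(p5 → p6)) → p2) → (¬(p4 ∧ p2) ∨ p4))) = False → True = True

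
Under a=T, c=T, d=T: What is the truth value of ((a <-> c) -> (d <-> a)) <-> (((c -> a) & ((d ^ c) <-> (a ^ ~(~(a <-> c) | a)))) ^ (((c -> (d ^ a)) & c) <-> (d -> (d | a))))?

Substituting a=T, c=T, d=T:
a <-> c = T <-> T = T
d <-> a = T <-> T = T
(a <-> c) -> (d <-> a) = T -> T = T
c -> a = T -> T = T
d ^ c = T ^ T = F
a <-> c = T <-> T = T
~(a <-> c) = ~T = F
~(a <-> c) | a = F | T = T
~(~(a <-> c) | a) = ~T = F
a ^ ~(~(a <-> c) | a) = T ^ F = T
(d ^ c) <-> (a ^ ~(~(a <-> c) | a)) = F <-> T = F
(c -> a) & ((d ^ c) <-> (a ^ ~(~(a <-> c) | a))) = T & F = F
d ^ a = T ^ T = F
c -> (d ^ a) = T -> F = F
(c -> (d ^ a)) & c = F & T = F
d | a = T | T = T
d -> (d | a) = T -> T = T
((c -> (d ^ a)) & c) <-> (d -> (d | a)) = F <-> T = F
((c -> a) & ((d ^ c) <-> (a ^ ~(~(a <-> c) | a)))) ^ (((c -> (d ^ a)) & c) <-> (d -> (d | a))) = F ^ F = F
((a <-> c) -> (d <-> a)) <-> (((c -> a) & ((d ^ c) <-> (a ^ ~(~(a <-> c) | a)))) ^ (((c -> (d ^ a)) & c) <-> (d -> (d | a)))) = T <-> F = F

F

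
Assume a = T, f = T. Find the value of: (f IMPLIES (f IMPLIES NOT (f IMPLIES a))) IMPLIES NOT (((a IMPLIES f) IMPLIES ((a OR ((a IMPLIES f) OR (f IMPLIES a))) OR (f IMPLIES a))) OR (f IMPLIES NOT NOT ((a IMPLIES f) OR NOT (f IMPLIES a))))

T

Substituting a=T, f=T:
f IMPLIES a = T IMPLIES T = T
NOT (f IMPLIES a) = NOT T = F
f IMPLIES NOT (f IMPLIES a) = T IMPLIES F = F
f IMPLIES (f IMPLIES NOT (f IMPLIES a)) = T IMPLIES F = F
a IMPLIES f = T IMPLIES T = T
a IMPLIES f = T IMPLIES T = T
f IMPLIES a = T IMPLIES T = T
(a IMPLIES f) OR (f IMPLIES a) = T OR T = T
a OR ((a IMPLIES f) OR (f IMPLIES a)) = T OR T = T
f IMPLIES a = T IMPLIES T = T
(a OR ((a IMPLIES f) OR (f IMPLIES a))) OR (f IMPLIES a) = T OR T = T
(a IMPLIES f) IMPLIES ((a OR ((a IMPLIES f) OR (f IMPLIES a))) OR (f IMPLIES a)) = T IMPLIES T = T
a IMPLIES f = T IMPLIES T = T
f IMPLIES a = T IMPLIES T = T
NOT (f IMPLIES a) = NOT T = F
(a IMPLIES f) OR NOT (f IMPLIES a) = T OR F = T
NOT ((a IMPLIES f) OR NOT (f IMPLIES a)) = NOT T = F
NOT NOT ((a IMPLIES f) OR NOT (f IMPLIES a)) = NOT F = T
f IMPLIES NOT NOT ((a IMPLIES f) OR NOT (f IMPLIES a)) = T IMPLIES T = T
((a IMPLIES f) IMPLIES ((a OR ((a IMPLIES f) OR (f IMPLIES a))) OR (f IMPLIES a))) OR (f IMPLIES NOT NOT ((a IMPLIES f) OR NOT (f IMPLIES a))) = T OR T = T
NOT (((a IMPLIES f) IMPLIES ((a OR ((a IMPLIES f) OR (f IMPLIES a))) OR (f IMPLIES a))) OR (f IMPLIES NOT NOT ((a IMPLIES f) OR NOT (f IMPLIES a)))) = NOT T = F
(f IMPLIES (f IMPLIES NOT (f IMPLIES a))) IMPLIES NOT (((a IMPLIES f) IMPLIES ((a OR ((a IMPLIES f) OR (f IMPLIES a))) OR (f IMPLIES a))) OR (f IMPLIES NOT NOT ((a IMPLIES f) OR NOT (f IMPLIES a)))) = F IMPLIES F = T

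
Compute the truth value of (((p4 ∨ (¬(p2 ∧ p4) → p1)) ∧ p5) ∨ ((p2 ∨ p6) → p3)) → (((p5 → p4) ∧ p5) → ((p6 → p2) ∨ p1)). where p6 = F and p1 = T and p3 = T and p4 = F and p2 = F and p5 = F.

p2 ∧ p4 = F ∧ F = F
¬(p2 ∧ p4) = ¬F = T
¬(p2 ∧ p4) → p1 = T → T = T
p4 ∨ (¬(p2 ∧ p4) → p1) = F ∨ T = T
(p4 ∨ (¬(p2 ∧ p4) → p1)) ∧ p5 = T ∧ F = F
p2 ∨ p6 = F ∨ F = F
(p2 ∨ p6) → p3 = F → T = T
((p4 ∨ (¬(p2 ∧ p4) → p1)) ∧ p5) ∨ ((p2 ∨ p6) → p3) = F ∨ T = T
p5 → p4 = F → F = T
(p5 → p4) ∧ p5 = T ∧ F = F
p6 → p2 = F → F = T
(p6 → p2) ∨ p1 = T ∨ T = T
((p5 → p4) ∧ p5) → ((p6 → p2) ∨ p1) = F → T = T
(((p4 ∨ (¬(p2 ∧ p4) → p1)) ∧ p5) ∨ ((p2 ∨ p6) → p3)) → (((p5 → p4) ∧ p5) → ((p6 → p2) ∨ p1)) = T → T = T

T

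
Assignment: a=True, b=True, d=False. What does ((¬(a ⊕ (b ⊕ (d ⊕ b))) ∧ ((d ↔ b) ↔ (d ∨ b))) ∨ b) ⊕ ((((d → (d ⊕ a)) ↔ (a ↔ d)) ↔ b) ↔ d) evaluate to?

d ⊕ b = False ⊕ True = True
b ⊕ (d ⊕ b) = True ⊕ True = False
a ⊕ (b ⊕ (d ⊕ b)) = True ⊕ False = True
¬(a ⊕ (b ⊕ (d ⊕ b))) = ¬True = False
d ↔ b = False ↔ True = False
d ∨ b = False ∨ True = True
(d ↔ b) ↔ (d ∨ b) = False ↔ True = False
¬(a ⊕ (b ⊕ (d ⊕ b))) ∧ ((d ↔ b) ↔ (d ∨ b)) = False ∧ False = False
(¬(a ⊕ (b ⊕ (d ⊕ b))) ∧ ((d ↔ b) ↔ (d ∨ b))) ∨ b = False ∨ True = True
d ⊕ a = False ⊕ True = True
d → (d ⊕ a) = False → True = True
a ↔ d = True ↔ False = False
(d → (d ⊕ a)) ↔ (a ↔ d) = True ↔ False = False
((d → (d ⊕ a)) ↔ (a ↔ d)) ↔ b = False ↔ True = False
(((d → (d ⊕ a)) ↔ (a ↔ d)) ↔ b) ↔ d = False ↔ False = True
((¬(a ⊕ (b ⊕ (d ⊕ b))) ∧ ((d ↔ b) ↔ (d ∨ b))) ∨ b) ⊕ ((((d → (d ⊕ a)) ↔ (a ↔ d)) ↔ b) ↔ d) = True ⊕ True = False

False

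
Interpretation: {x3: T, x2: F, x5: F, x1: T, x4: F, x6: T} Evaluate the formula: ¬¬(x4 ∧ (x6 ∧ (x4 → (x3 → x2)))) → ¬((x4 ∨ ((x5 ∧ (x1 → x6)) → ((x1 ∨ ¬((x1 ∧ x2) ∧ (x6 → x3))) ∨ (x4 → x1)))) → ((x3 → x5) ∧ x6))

x3 → x2 = T → F = F
x4 → (x3 → x2) = F → F = T
x6 ∧ (x4 → (x3 → x2)) = T ∧ T = T
x4 ∧ (x6 ∧ (x4 → (x3 → x2))) = F ∧ T = F
¬(x4 ∧ (x6 ∧ (x4 → (x3 → x2)))) = ¬F = T
¬¬(x4 ∧ (x6 ∧ (x4 → (x3 → x2)))) = ¬T = F
x1 → x6 = T → T = T
x5 ∧ (x1 → x6) = F ∧ T = F
x1 ∧ x2 = T ∧ F = F
x6 → x3 = T → T = T
(x1 ∧ x2) ∧ (x6 → x3) = F ∧ T = F
¬((x1 ∧ x2) ∧ (x6 → x3)) = ¬F = T
x1 ∨ ¬((x1 ∧ x2) ∧ (x6 → x3)) = T ∨ T = T
x4 → x1 = F → T = T
(x1 ∨ ¬((x1 ∧ x2) ∧ (x6 → x3))) ∨ (x4 → x1) = T ∨ T = T
(x5 ∧ (x1 → x6)) → ((x1 ∨ ¬((x1 ∧ x2) ∧ (x6 → x3))) ∨ (x4 → x1)) = F → T = T
x4 ∨ ((x5 ∧ (x1 → x6)) → ((x1 ∨ ¬((x1 ∧ x2) ∧ (x6 → x3))) ∨ (x4 → x1))) = F ∨ T = T
x3 → x5 = T → F = F
(x3 → x5) ∧ x6 = F ∧ T = F
(x4 ∨ ((x5 ∧ (x1 → x6)) → ((x1 ∨ ¬((x1 ∧ x2) ∧ (x6 → x3))) ∨ (x4 → x1)))) → ((x3 → x5) ∧ x6) = T → F = F
¬((x4 ∨ ((x5 ∧ (x1 → x6)) → ((x1 ∨ ¬((x1 ∧ x2) ∧ (x6 → x3))) ∨ (x4 → x1)))) → ((x3 → x5) ∧ x6)) = ¬F = T
¬¬(x4 ∧ (x6 ∧ (x4 → (x3 → x2)))) → ¬((x4 ∨ ((x5 ∧ (x1 → x6)) → ((x1 ∨ ¬((x1 ∧ x2) ∧ (x6 → x3))) ∨ (x4 → x1)))) → ((x3 → x5) ∧ x6)) = F → T = T

T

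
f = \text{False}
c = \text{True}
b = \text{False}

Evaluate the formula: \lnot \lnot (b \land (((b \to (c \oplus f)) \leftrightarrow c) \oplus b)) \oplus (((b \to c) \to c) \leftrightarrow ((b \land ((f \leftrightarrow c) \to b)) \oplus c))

c \oplus f = \text{True} \oplus \text{False} = \text{True}
b \to (c \oplus f) = \text{False} \to \text{True} = \text{True}
(b \to (c \oplus f)) \leftrightarrow c = \text{True} \leftrightarrow \text{True} = \text{True}
((b \to (c \oplus f)) \leftrightarrow c) \oplus b = \text{True} \oplus \text{False} = \text{True}
b \land (((b \to (c \oplus f)) \leftrightarrow c) \oplus b) = \text{False} \land \text{True} = \text{False}
\lnot (b \land (((b \to (c \oplus f)) \leftrightarrow c) \oplus b)) = \lnot \text{False} = \text{True}
\lnot \lnot (b \land (((b \to (c \oplus f)) \leftrightarrow c) \oplus b)) = \lnot \text{True} = \text{False}
b \to c = \text{False} \to \text{True} = \text{True}
(b \to c) \to c = \text{True} \to \text{True} = \text{True}
f \leftrightarrow c = \text{False} \leftrightarrow \text{True} = \text{False}
(f \leftrightarrow c) \to b = \text{False} \to \text{False} = \text{True}
b \land ((f \leftrightarrow c) \to b) = \text{False} \land \text{True} = \text{False}
(b \land ((f \leftrightarrow c) \to b)) \oplus c = \text{False} \oplus \text{True} = \text{True}
((b \to c) \to c) \leftrightarrow ((b \land ((f \leftrightarrow c) \to b)) \oplus c) = \text{True} \leftrightarrow \text{True} = \text{True}
\lnot \lnot (b \land (((b \to (c \oplus f)) \leftrightarrow c) \oplus b)) \oplus (((b \to c) \to c) \leftrightarrow ((b \land ((f \leftrightarrow c) \to b)) \oplus c)) = \text{False} \oplus \text{True} = \text{True}

\text{True}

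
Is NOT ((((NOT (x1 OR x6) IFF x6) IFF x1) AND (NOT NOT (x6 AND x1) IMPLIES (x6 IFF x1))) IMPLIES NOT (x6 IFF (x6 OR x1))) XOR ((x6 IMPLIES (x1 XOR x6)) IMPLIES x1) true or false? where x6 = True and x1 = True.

x1 OR x6 = True OR True = True
NOT (x1 OR x6) = NOT True = False
NOT (x1 OR x6) IFF x6 = False IFF True = False
(NOT (x1 OR x6) IFF x6) IFF x1 = False IFF True = False
x6 AND x1 = True AND True = True
NOT (x6 AND x1) = NOT True = False
NOT NOT (x6 AND x1) = NOT False = True
x6 IFF x1 = True IFF True = True
NOT NOT (x6 AND x1) IMPLIES (x6 IFF x1) = True IMPLIES True = True
((NOT (x1 OR x6) IFF x6) IFF x1) AND (NOT NOT (x6 AND x1) IMPLIES (x6 IFF x1)) = False AND True = False
x6 OR x1 = True OR True = True
x6 IFF (x6 OR x1) = True IFF True = True
NOT (x6 IFF (x6 OR x1)) = NOT True = False
(((NOT (x1 OR x6) IFF x6) IFF x1) AND (NOT NOT (x6 AND x1) IMPLIES (x6 IFF x1))) IMPLIES NOT (x6 IFF (x6 OR x1)) = False IMPLIES False = True
NOT ((((NOT (x1 OR x6) IFF x6) IFF x1) AND (NOT NOT (x6 AND x1) IMPLIES (x6 IFF x1))) IMPLIES NOT (x6 IFF (x6 OR x1))) = NOT True = False
x1 XOR x6 = True XOR True = False
x6 IMPLIES (x1 XOR x6) = True IMPLIES False = False
(x6 IMPLIES (x1 XOR x6)) IMPLIES x1 = False IMPLIES True = True
NOT ((((NOT (x1 OR x6) IFF x6) IFF x1) AND (NOT NOT (x6 AND x1) IMPLIES (x6 IFF x1))) IMPLIES NOT (x6 IFF (x6 OR x1))) XOR ((x6 IMPLIES (x1 XOR x6)) IMPLIES x1) = False XOR True = True

True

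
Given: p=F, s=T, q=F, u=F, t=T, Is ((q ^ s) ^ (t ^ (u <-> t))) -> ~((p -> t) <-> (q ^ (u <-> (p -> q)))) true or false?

T

Substituting p=F, s=T, q=F, u=F, t=T:
q ^ s = F ^ T = T
u <-> t = F <-> T = F
t ^ (u <-> t) = T ^ F = T
(q ^ s) ^ (t ^ (u <-> t)) = T ^ T = F
p -> t = F -> T = T
p -> q = F -> F = T
u <-> (p -> q) = F <-> T = F
q ^ (u <-> (p -> q)) = F ^ F = F
(p -> t) <-> (q ^ (u <-> (p -> q))) = T <-> F = F
~((p -> t) <-> (q ^ (u <-> (p -> q)))) = ~F = T
((q ^ s) ^ (t ^ (u <-> t))) -> ~((p -> t) <-> (q ^ (u <-> (p -> q)))) = F -> T = T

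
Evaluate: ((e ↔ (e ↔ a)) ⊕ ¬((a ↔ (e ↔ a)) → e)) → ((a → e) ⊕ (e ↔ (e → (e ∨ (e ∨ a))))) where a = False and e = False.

True

e ↔ a = False ↔ False = True
e ↔ (e ↔ a) = False ↔ True = False
e ↔ a = False ↔ False = True
a ↔ (e ↔ a) = False ↔ True = False
(a ↔ (e ↔ a)) → e = False → False = True
¬((a ↔ (e ↔ a)) → e) = ¬True = False
(e ↔ (e ↔ a)) ⊕ ¬((a ↔ (e ↔ a)) → e) = False ⊕ False = False
a → e = False → False = True
e ∨ a = False ∨ False = False
e ∨ (e ∨ a) = False ∨ False = False
e → (e ∨ (e ∨ a)) = False → False = True
e ↔ (e → (e ∨ (e ∨ a))) = False ↔ True = False
(a → e) ⊕ (e ↔ (e → (e ∨ (e ∨ a)))) = True ⊕ False = True
((e ↔ (e ↔ a)) ⊕ ¬((a ↔ (e ↔ a)) → e)) → ((a → e) ⊕ (e ↔ (e → (e ∨ (e ∨ a))))) = False → True = True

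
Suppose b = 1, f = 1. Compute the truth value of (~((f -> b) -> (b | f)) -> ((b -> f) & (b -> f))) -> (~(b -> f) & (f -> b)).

f -> b = 1 -> 1 = 1
b | f = 1 | 1 = 1
(f -> b) -> (b | f) = 1 -> 1 = 1
~((f -> b) -> (b | f)) = ~1 = 0
b -> f = 1 -> 1 = 1
b -> f = 1 -> 1 = 1
(b -> f) & (b -> f) = 1 & 1 = 1
~((f -> b) -> (b | f)) -> ((b -> f) & (b -> f)) = 0 -> 1 = 1
b -> f = 1 -> 1 = 1
~(b -> f) = ~1 = 0
f -> b = 1 -> 1 = 1
~(b -> f) & (f -> b) = 0 & 1 = 0
(~((f -> b) -> (b | f)) -> ((b -> f) & (b -> f))) -> (~(b -> f) & (f -> b)) = 1 -> 0 = 0

0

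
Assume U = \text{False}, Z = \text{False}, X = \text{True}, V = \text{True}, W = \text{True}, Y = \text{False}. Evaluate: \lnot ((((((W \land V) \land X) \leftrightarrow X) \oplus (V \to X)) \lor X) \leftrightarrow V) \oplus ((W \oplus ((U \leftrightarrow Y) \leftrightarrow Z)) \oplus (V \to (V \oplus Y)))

\text{False}

W \land V = \text{True} \land \text{True} = \text{True}
(W \land V) \land X = \text{True} \land \text{True} = \text{True}
((W \land V) \land X) \leftrightarrow X = \text{True} \leftrightarrow \text{True} = \text{True}
V \to X = \text{True} \to \text{True} = \text{True}
(((W \land V) \land X) \leftrightarrow X) \oplus (V \to X) = \text{True} \oplus \text{True} = \text{False}
((((W \land V) \land X) \leftrightarrow X) \oplus (V \to X)) \lor X = \text{False} \lor \text{True} = \text{True}
(((((W \land V) \land X) \leftrightarrow X) \oplus (V \to X)) \lor X) \leftrightarrow V = \text{True} \leftrightarrow \text{True} = \text{True}
\lnot ((((((W \land V) \land X) \leftrightarrow X) \oplus (V \to X)) \lor X) \leftrightarrow V) = \lnot \text{True} = \text{False}
U \leftrightarrow Y = \text{False} \leftrightarrow \text{False} = \text{True}
(U \leftrightarrow Y) \leftrightarrow Z = \text{True} \leftrightarrow \text{False} = \text{False}
W \oplus ((U \leftrightarrow Y) \leftrightarrow Z) = \text{True} \oplus \text{False} = \text{True}
V \oplus Y = \text{True} \oplus \text{False} = \text{True}
V \to (V \oplus Y) = \text{True} \to \text{True} = \text{True}
(W \oplus ((U \leftrightarrow Y) \leftrightarrow Z)) \oplus (V \to (V \oplus Y)) = \text{True} \oplus \text{True} = \text{False}
\lnot ((((((W \land V) \land X) \leftrightarrow X) \oplus (V \to X)) \lor X) \leftrightarrow V) \oplus ((W \oplus ((U \leftrightarrow Y) \leftrightarrow Z)) \oplus (V \to (V \oplus Y))) = \text{False} \oplus \text{False} = \text{False}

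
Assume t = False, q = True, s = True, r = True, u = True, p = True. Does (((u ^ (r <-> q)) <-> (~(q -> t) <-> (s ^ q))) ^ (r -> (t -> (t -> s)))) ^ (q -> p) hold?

True

Substituting t=False, q=True, s=True, r=True, u=True, p=True:
r <-> q = True <-> True = True
u ^ (r <-> q) = True ^ True = False
q -> t = True -> False = False
~(q -> t) = ~False = True
s ^ q = True ^ True = False
~(q -> t) <-> (s ^ q) = True <-> False = False
(u ^ (r <-> q)) <-> (~(q -> t) <-> (s ^ q)) = False <-> False = True
t -> s = False -> True = True
t -> (t -> s) = False -> True = True
r -> (t -> (t -> s)) = True -> True = True
((u ^ (r <-> q)) <-> (~(q -> t) <-> (s ^ q))) ^ (r -> (t -> (t -> s))) = True ^ True = False
q -> p = True -> True = True
(((u ^ (r <-> q)) <-> (~(q -> t) <-> (s ^ q))) ^ (r -> (t -> (t -> s)))) ^ (q -> p) = False ^ True = True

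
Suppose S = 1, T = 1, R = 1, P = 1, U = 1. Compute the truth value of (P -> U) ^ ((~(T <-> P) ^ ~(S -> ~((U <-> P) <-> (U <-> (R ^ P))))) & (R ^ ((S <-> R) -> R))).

1

P -> U = 1 -> 1 = 1
T <-> P = 1 <-> 1 = 1
~(T <-> P) = ~1 = 0
U <-> P = 1 <-> 1 = 1
R ^ P = 1 ^ 1 = 0
U <-> (R ^ P) = 1 <-> 0 = 0
(U <-> P) <-> (U <-> (R ^ P)) = 1 <-> 0 = 0
~((U <-> P) <-> (U <-> (R ^ P))) = ~0 = 1
S -> ~((U <-> P) <-> (U <-> (R ^ P))) = 1 -> 1 = 1
~(S -> ~((U <-> P) <-> (U <-> (R ^ P)))) = ~1 = 0
~(T <-> P) ^ ~(S -> ~((U <-> P) <-> (U <-> (R ^ P)))) = 0 ^ 0 = 0
S <-> R = 1 <-> 1 = 1
(S <-> R) -> R = 1 -> 1 = 1
R ^ ((S <-> R) -> R) = 1 ^ 1 = 0
(~(T <-> P) ^ ~(S -> ~((U <-> P) <-> (U <-> (R ^ P))))) & (R ^ ((S <-> R) -> R)) = 0 & 0 = 0
(P -> U) ^ ((~(T <-> P) ^ ~(S -> ~((U <-> P) <-> (U <-> (R ^ P))))) & (R ^ ((S <-> R) -> R))) = 1 ^ 0 = 1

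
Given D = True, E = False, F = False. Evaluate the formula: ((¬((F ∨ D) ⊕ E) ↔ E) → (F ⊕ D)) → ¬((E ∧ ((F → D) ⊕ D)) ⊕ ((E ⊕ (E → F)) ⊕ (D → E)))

F ∨ D = False ∨ True = True
(F ∨ D) ⊕ E = True ⊕ False = True
¬((F ∨ D) ⊕ E) = ¬True = False
¬((F ∨ D) ⊕ E) ↔ E = False ↔ False = True
F ⊕ D = False ⊕ True = True
(¬((F ∨ D) ⊕ E) ↔ E) → (F ⊕ D) = True → True = True
F → D = False → True = True
(F → D) ⊕ D = True ⊕ True = False
E ∧ ((F → D) ⊕ D) = False ∧ False = False
E → F = False → False = True
E ⊕ (E → F) = False ⊕ True = True
D → E = True → False = False
(E ⊕ (E → F)) ⊕ (D → E) = True ⊕ False = True
(E ∧ ((F → D) ⊕ D)) ⊕ ((E ⊕ (E → F)) ⊕ (D → E)) = False ⊕ True = True
¬((E ∧ ((F → D) ⊕ D)) ⊕ ((E ⊕ (E → F)) ⊕ (D → E))) = ¬True = False
((¬((F ∨ D) ⊕ E) ↔ E) → (F ⊕ D)) → ¬((E ∧ ((F → D) ⊕ D)) ⊕ ((E ⊕ (E → F)) ⊕ (D → E))) = True → False = False

False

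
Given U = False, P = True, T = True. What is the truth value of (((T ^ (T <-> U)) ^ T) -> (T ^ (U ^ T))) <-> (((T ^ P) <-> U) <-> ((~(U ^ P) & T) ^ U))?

False

T <-> U = True <-> False = False
T ^ (T <-> U) = True ^ False = True
(T ^ (T <-> U)) ^ T = True ^ True = False
U ^ T = False ^ True = True
T ^ (U ^ T) = True ^ True = False
((T ^ (T <-> U)) ^ T) -> (T ^ (U ^ T)) = False -> False = True
T ^ P = True ^ True = False
(T ^ P) <-> U = False <-> False = True
U ^ P = False ^ True = True
~(U ^ P) = ~True = False
~(U ^ P) & T = False & True = False
(~(U ^ P) & T) ^ U = False ^ False = False
((T ^ P) <-> U) <-> ((~(U ^ P) & T) ^ U) = True <-> False = False
(((T ^ (T <-> U)) ^ T) -> (T ^ (U ^ T))) <-> (((T ^ P) <-> U) <-> ((~(U ^ P) & T) ^ U)) = True <-> False = False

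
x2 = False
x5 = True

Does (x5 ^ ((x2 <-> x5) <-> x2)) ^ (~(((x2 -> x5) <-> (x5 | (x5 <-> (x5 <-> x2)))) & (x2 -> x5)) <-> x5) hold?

x2 <-> x5 = False <-> True = False
(x2 <-> x5) <-> x2 = False <-> False = True
x5 ^ ((x2 <-> x5) <-> x2) = True ^ True = False
x2 -> x5 = False -> True = True
x5 <-> x2 = True <-> False = False
x5 <-> (x5 <-> x2) = True <-> False = False
x5 | (x5 <-> (x5 <-> x2)) = True | False = True
(x2 -> x5) <-> (x5 | (x5 <-> (x5 <-> x2))) = True <-> True = True
x2 -> x5 = False -> True = True
((x2 -> x5) <-> (x5 | (x5 <-> (x5 <-> x2)))) & (x2 -> x5) = True & True = True
~(((x2 -> x5) <-> (x5 | (x5 <-> (x5 <-> x2)))) & (x2 -> x5)) = ~True = False
~(((x2 -> x5) <-> (x5 | (x5 <-> (x5 <-> x2)))) & (x2 -> x5)) <-> x5 = False <-> True = False
(x5 ^ ((x2 <-> x5) <-> x2)) ^ (~(((x2 -> x5) <-> (x5 | (x5 <-> (x5 <-> x2)))) & (x2 -> x5)) <-> x5) = False ^ False = False

False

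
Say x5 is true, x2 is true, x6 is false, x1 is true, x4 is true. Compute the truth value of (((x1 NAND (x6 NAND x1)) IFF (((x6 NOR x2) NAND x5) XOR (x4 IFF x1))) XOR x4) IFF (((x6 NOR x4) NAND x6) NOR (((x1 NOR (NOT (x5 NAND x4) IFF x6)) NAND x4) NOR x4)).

x6 NAND x1 = F NAND T = T
x1 NAND (x6 NAND x1) = T NAND T = F
x6 NOR x2 = F NOR T = F
(x6 NOR x2) NAND x5 = F NAND T = T
x4 IFF x1 = T IFF T = T
((x6 NOR x2) NAND x5) XOR (x4 IFF x1) = T XOR T = F
(x1 NAND (x6 NAND x1)) IFF (((x6 NOR x2) NAND x5) XOR (x4 IFF x1)) = F IFF F = T
((x1 NAND (x6 NAND x1)) IFF (((x6 NOR x2) NAND x5) XOR (x4 IFF x1))) XOR x4 = T XOR T = F
x6 NOR x4 = F NOR T = F
(x6 NOR x4) NAND x6 = F NAND F = T
x5 NAND x4 = T NAND T = F
NOT (x5 NAND x4) = NOT F = T
NOT (x5 NAND x4) IFF x6 = T IFF F = F
x1 NOR (NOT (x5 NAND x4) IFF x6) = T NOR F = F
(x1 NOR (NOT (x5 NAND x4) IFF x6)) NAND x4 = F NAND T = T
((x1 NOR (NOT (x5 NAND x4) IFF x6)) NAND x4) NOR x4 = T NOR T = F
((x6 NOR x4) NAND x6) NOR (((x1 NOR (NOT (x5 NAND x4) IFF x6)) NAND x4) NOR x4) = T NOR F = F
(((x1 NAND (x6 NAND x1)) IFF (((x6 NOR x2) NAND x5) XOR (x4 IFF x1))) XOR x4) IFF (((x6 NOR x4) NAND x6) NOR (((x1 NOR (NOT (x5 NAND x4) IFF x6)) NAND x4) NOR x4)) = F IFF F = T

T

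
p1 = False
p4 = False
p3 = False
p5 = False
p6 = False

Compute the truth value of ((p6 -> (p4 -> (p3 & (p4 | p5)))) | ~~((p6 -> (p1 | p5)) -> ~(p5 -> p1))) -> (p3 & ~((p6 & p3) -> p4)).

p4 | p5 = False | False = False
p3 & (p4 | p5) = False & False = False
p4 -> (p3 & (p4 | p5)) = False -> False = True
p6 -> (p4 -> (p3 & (p4 | p5))) = False -> True = True
p1 | p5 = False | False = False
p6 -> (p1 | p5) = False -> False = True
p5 -> p1 = False -> False = True
~(p5 -> p1) = ~True = False
(p6 -> (p1 | p5)) -> ~(p5 -> p1) = True -> False = False
~((p6 -> (p1 | p5)) -> ~(p5 -> p1)) = ~False = True
~~((p6 -> (p1 | p5)) -> ~(p5 -> p1)) = ~True = False
(p6 -> (p4 -> (p3 & (p4 | p5)))) | ~~((p6 -> (p1 | p5)) -> ~(p5 -> p1)) = True | False = True
p6 & p3 = False & False = False
(p6 & p3) -> p4 = False -> False = True
~((p6 & p3) -> p4) = ~True = False
p3 & ~((p6 & p3) -> p4) = False & False = False
((p6 -> (p4 -> (p3 & (p4 | p5)))) | ~~((p6 -> (p1 | p5)) -> ~(p5 -> p1))) -> (p3 & ~((p6 & p3) -> p4)) = True -> False = False

False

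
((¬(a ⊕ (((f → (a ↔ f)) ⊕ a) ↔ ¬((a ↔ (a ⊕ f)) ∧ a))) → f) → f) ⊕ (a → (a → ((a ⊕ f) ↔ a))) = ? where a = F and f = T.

a ↔ f = F ↔ T = F
f → (a ↔ f) = T → F = F
(f → (a ↔ f)) ⊕ a = F ⊕ F = F
a ⊕ f = F ⊕ T = T
a ↔ (a ⊕ f) = F ↔ T = F
(a ↔ (a ⊕ f)) ∧ a = F ∧ F = F
¬((a ↔ (a ⊕ f)) ∧ a) = ¬F = T
((f → (a ↔ f)) ⊕ a) ↔ ¬((a ↔ (a ⊕ f)) ∧ a) = F ↔ T = F
a ⊕ (((f → (a ↔ f)) ⊕ a) ↔ ¬((a ↔ (a ⊕ f)) ∧ a)) = F ⊕ F = F
¬(a ⊕ (((f → (a ↔ f)) ⊕ a) ↔ ¬((a ↔ (a ⊕ f)) ∧ a))) = ¬F = T
¬(a ⊕ (((f → (a ↔ f)) ⊕ a) ↔ ¬((a ↔ (a ⊕ f)) ∧ a))) → f = T → T = T
(¬(a ⊕ (((f → (a ↔ f)) ⊕ a) ↔ ¬((a ↔ (a ⊕ f)) ∧ a))) → f) → f = T → T = T
a ⊕ f = F ⊕ T = T
(a ⊕ f) ↔ a = T ↔ F = F
a → ((a ⊕ f) ↔ a) = F → F = T
a → (a → ((a ⊕ f) ↔ a)) = F → T = T
((¬(a ⊕ (((f → (a ↔ f)) ⊕ a) ↔ ¬((a ↔ (a ⊕ f)) ∧ a))) → f) → f) ⊕ (a → (a → ((a ⊕ f) ↔ a))) = T ⊕ T = F

F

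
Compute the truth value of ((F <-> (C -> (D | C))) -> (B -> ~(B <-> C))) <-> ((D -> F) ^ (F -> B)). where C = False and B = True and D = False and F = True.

D | C = False | False = False
C -> (D | C) = False -> False = True
F <-> (C -> (D | C)) = True <-> True = True
B <-> C = True <-> False = False
~(B <-> C) = ~False = True
B -> ~(B <-> C) = True -> True = True
(F <-> (C -> (D | C))) -> (B -> ~(B <-> C)) = True -> True = True
D -> F = False -> True = True
F -> B = True -> True = True
(D -> F) ^ (F -> B) = True ^ True = False
((F <-> (C -> (D | C))) -> (B -> ~(B <-> C))) <-> ((D -> F) ^ (F -> B)) = True <-> False = False

False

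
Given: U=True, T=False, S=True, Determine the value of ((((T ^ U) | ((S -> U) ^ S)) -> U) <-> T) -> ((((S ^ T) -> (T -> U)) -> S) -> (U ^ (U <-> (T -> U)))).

T ^ U = False ^ True = True
S -> U = True -> True = True
(S -> U) ^ S = True ^ True = False
(T ^ U) | ((S -> U) ^ S) = True | False = True
((T ^ U) | ((S -> U) ^ S)) -> U = True -> True = True
(((T ^ U) | ((S -> U) ^ S)) -> U) <-> T = True <-> False = False
S ^ T = True ^ False = True
T -> U = False -> True = True
(S ^ T) -> (T -> U) = True -> True = True
((S ^ T) -> (T -> U)) -> S = True -> True = True
T -> U = False -> True = True
U <-> (T -> U) = True <-> True = True
U ^ (U <-> (T -> U)) = True ^ True = False
(((S ^ T) -> (T -> U)) -> S) -> (U ^ (U <-> (T -> U))) = True -> False = False
((((T ^ U) | ((S -> U) ^ S)) -> U) <-> T) -> ((((S ^ T) -> (T -> U)) -> S) -> (U ^ (U <-> (T -> U)))) = False -> False = True

True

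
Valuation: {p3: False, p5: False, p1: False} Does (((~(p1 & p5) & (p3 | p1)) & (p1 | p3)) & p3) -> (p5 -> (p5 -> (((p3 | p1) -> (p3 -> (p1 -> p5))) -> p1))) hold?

Substituting p3=False, p5=False, p1=False:
p1 & p5 = False & False = False
~(p1 & p5) = ~False = True
p3 | p1 = False | False = False
~(p1 & p5) & (p3 | p1) = True & False = False
p1 | p3 = False | False = False
(~(p1 & p5) & (p3 | p1)) & (p1 | p3) = False & False = False
((~(p1 & p5) & (p3 | p1)) & (p1 | p3)) & p3 = False & False = False
p3 | p1 = False | False = False
p1 -> p5 = False -> False = True
p3 -> (p1 -> p5) = False -> True = True
(p3 | p1) -> (p3 -> (p1 -> p5)) = False -> True = True
((p3 | p1) -> (p3 -> (p1 -> p5))) -> p1 = True -> False = False
p5 -> (((p3 | p1) -> (p3 -> (p1 -> p5))) -> p1) = False -> False = True
p5 -> (p5 -> (((p3 | p1) -> (p3 -> (p1 -> p5))) -> p1)) = False -> True = True
(((~(p1 & p5) & (p3 | p1)) & (p1 | p3)) & p3) -> (p5 -> (p5 -> (((p3 | p1) -> (p3 -> (p1 -> p5))) -> p1))) = False -> True = True

True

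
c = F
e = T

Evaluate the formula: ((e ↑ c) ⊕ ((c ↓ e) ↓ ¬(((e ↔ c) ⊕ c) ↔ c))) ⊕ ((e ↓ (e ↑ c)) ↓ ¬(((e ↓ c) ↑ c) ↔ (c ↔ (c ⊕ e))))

Substituting c=F, e=T:
e ↑ c = T ↑ F = T
c ↓ e = F ↓ T = F
e ↔ c = T ↔ F = F
(e ↔ c) ⊕ c = F ⊕ F = F
((e ↔ c) ⊕ c) ↔ c = F ↔ F = T
¬(((e ↔ c) ⊕ c) ↔ c) = ¬T = F
(c ↓ e) ↓ ¬(((e ↔ c) ⊕ c) ↔ c) = F ↓ F = T
(e ↑ c) ⊕ ((c ↓ e) ↓ ¬(((e ↔ c) ⊕ c) ↔ c)) = T ⊕ T = F
e ↑ c = T ↑ F = T
e ↓ (e ↑ c) = T ↓ T = F
e ↓ c = T ↓ F = F
(e ↓ c) ↑ c = F ↑ F = T
c ⊕ e = F ⊕ T = T
c ↔ (c ⊕ e) = F ↔ T = F
((e ↓ c) ↑ c) ↔ (c ↔ (c ⊕ e)) = T ↔ F = F
¬(((e ↓ c) ↑ c) ↔ (c ↔ (c ⊕ e))) = ¬F = T
(e ↓ (e ↑ c)) ↓ ¬(((e ↓ c) ↑ c) ↔ (c ↔ (c ⊕ e))) = F ↓ T = F
((e ↑ c) ⊕ ((c ↓ e) ↓ ¬(((e ↔ c) ⊕ c) ↔ c))) ⊕ ((e ↓ (e ↑ c)) ↓ ¬(((e ↓ c) ↑ c) ↔ (c ↔ (c ⊕ e)))) = F ⊕ F = F

F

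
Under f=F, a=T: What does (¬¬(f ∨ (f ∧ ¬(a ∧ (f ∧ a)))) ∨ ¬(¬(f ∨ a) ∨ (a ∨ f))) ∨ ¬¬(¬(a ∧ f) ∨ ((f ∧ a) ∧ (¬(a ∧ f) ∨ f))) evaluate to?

f ∧ a = F ∧ T = F
a ∧ (f ∧ a) = T ∧ F = F
¬(a ∧ (f ∧ a)) = ¬F = T
f ∧ ¬(a ∧ (f ∧ a)) = F ∧ T = F
f ∨ (f ∧ ¬(a ∧ (f ∧ a))) = F ∨ F = F
¬(f ∨ (f ∧ ¬(a ∧ (f ∧ a)))) = ¬F = T
¬¬(f ∨ (f ∧ ¬(a ∧ (f ∧ a)))) = ¬T = F
f ∨ a = F ∨ T = T
¬(f ∨ a) = ¬T = F
a ∨ f = T ∨ F = T
¬(f ∨ a) ∨ (a ∨ f) = F ∨ T = T
¬(¬(f ∨ a) ∨ (a ∨ f)) = ¬T = F
¬¬(f ∨ (f ∧ ¬(a ∧ (f ∧ a)))) ∨ ¬(¬(f ∨ a) ∨ (a ∨ f)) = F ∨ F = F
a ∧ f = T ∧ F = F
¬(a ∧ f) = ¬F = T
f ∧ a = F ∧ T = F
a ∧ f = T ∧ F = F
¬(a ∧ f) = ¬F = T
¬(a ∧ f) ∨ f = T ∨ F = T
(f ∧ a) ∧ (¬(a ∧ f) ∨ f) = F ∧ T = F
¬(a ∧ f) ∨ ((f ∧ a) ∧ (¬(a ∧ f) ∨ f)) = T ∨ F = T
¬(¬(a ∧ f) ∨ ((f ∧ a) ∧ (¬(a ∧ f) ∨ f))) = ¬T = F
¬¬(¬(a ∧ f) ∨ ((f ∧ a) ∧ (¬(a ∧ f) ∨ f))) = ¬F = T
(¬¬(f ∨ (f ∧ ¬(a ∧ (f ∧ a)))) ∨ ¬(¬(f ∨ a) ∨ (a ∨ f))) ∨ ¬¬(¬(a ∧ f) ∨ ((f ∧ a) ∧ (¬(a ∧ f) ∨ f))) = F ∨ T = T

T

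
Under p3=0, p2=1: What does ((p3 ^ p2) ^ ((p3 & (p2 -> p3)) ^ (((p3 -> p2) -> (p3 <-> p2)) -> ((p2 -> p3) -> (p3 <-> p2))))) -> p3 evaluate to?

1

Substituting p3=0, p2=1:
p3 ^ p2 = 0 ^ 1 = 1
p2 -> p3 = 1 -> 0 = 0
p3 & (p2 -> p3) = 0 & 0 = 0
p3 -> p2 = 0 -> 1 = 1
p3 <-> p2 = 0 <-> 1 = 0
(p3 -> p2) -> (p3 <-> p2) = 1 -> 0 = 0
p2 -> p3 = 1 -> 0 = 0
p3 <-> p2 = 0 <-> 1 = 0
(p2 -> p3) -> (p3 <-> p2) = 0 -> 0 = 1
((p3 -> p2) -> (p3 <-> p2)) -> ((p2 -> p3) -> (p3 <-> p2)) = 0 -> 1 = 1
(p3 & (p2 -> p3)) ^ (((p3 -> p2) -> (p3 <-> p2)) -> ((p2 -> p3) -> (p3 <-> p2))) = 0 ^ 1 = 1
(p3 ^ p2) ^ ((p3 & (p2 -> p3)) ^ (((p3 -> p2) -> (p3 <-> p2)) -> ((p2 -> p3) -> (p3 <-> p2)))) = 1 ^ 1 = 0
((p3 ^ p2) ^ ((p3 & (p2 -> p3)) ^ (((p3 -> p2) -> (p3 <-> p2)) -> ((p2 -> p3) -> (p3 <-> p2))))) -> p3 = 0 -> 0 = 1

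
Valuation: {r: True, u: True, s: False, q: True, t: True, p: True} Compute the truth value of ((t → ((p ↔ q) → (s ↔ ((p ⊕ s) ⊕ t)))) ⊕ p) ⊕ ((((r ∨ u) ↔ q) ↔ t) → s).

p ↔ q = True ↔ True = True
p ⊕ s = True ⊕ False = True
(p ⊕ s) ⊕ t = True ⊕ True = False
s ↔ ((p ⊕ s) ⊕ t) = False ↔ False = True
(p ↔ q) → (s ↔ ((p ⊕ s) ⊕ t)) = True → True = True
t → ((p ↔ q) → (s ↔ ((p ⊕ s) ⊕ t))) = True → True = True
(t → ((p ↔ q) → (s ↔ ((p ⊕ s) ⊕ t)))) ⊕ p = True ⊕ True = False
r ∨ u = True ∨ True = True
(r ∨ u) ↔ q = True ↔ True = True
((r ∨ u) ↔ q) ↔ t = True ↔ True = True
(((r ∨ u) ↔ q) ↔ t) → s = True → False = False
((t → ((p ↔ q) → (s ↔ ((p ⊕ s) ⊕ t)))) ⊕ p) ⊕ ((((r ∨ u) ↔ q) ↔ t) → s) = False ⊕ False = False

False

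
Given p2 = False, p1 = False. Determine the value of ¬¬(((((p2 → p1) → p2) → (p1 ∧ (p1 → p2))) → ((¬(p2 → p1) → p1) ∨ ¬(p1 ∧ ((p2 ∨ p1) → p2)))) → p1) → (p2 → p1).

True

Substituting p2=False, p1=False:
p2 → p1 = False → False = True
(p2 → p1) → p2 = True → False = False
p1 → p2 = False → False = True
p1 ∧ (p1 → p2) = False ∧ True = False
((p2 → p1) → p2) → (p1 ∧ (p1 → p2)) = False → False = True
p2 → p1 = False → False = True
¬(p2 → p1) = ¬True = False
¬(p2 → p1) → p1 = False → False = True
p2 ∨ p1 = False ∨ False = False
(p2 ∨ p1) → p2 = False → False = True
p1 ∧ ((p2 ∨ p1) → p2) = False ∧ True = False
¬(p1 ∧ ((p2 ∨ p1) → p2)) = ¬False = True
(¬(p2 → p1) → p1) ∨ ¬(p1 ∧ ((p2 ∨ p1) → p2)) = True ∨ True = True
(((p2 → p1) → p2) → (p1 ∧ (p1 → p2))) → ((¬(p2 → p1) → p1) ∨ ¬(p1 ∧ ((p2 ∨ p1) → p2))) = True → True = True
((((p2 → p1) → p2) → (p1 ∧ (p1 → p2))) → ((¬(p2 → p1) → p1) ∨ ¬(p1 ∧ ((p2 ∨ p1) → p2)))) → p1 = True → False = False
¬(((((p2 → p1) → p2) → (p1 ∧ (p1 → p2))) → ((¬(p2 → p1) → p1) ∨ ¬(p1 ∧ ((p2 ∨ p1) → p2)))) → p1) = ¬False = True
¬¬(((((p2 → p1) → p2) → (p1 ∧ (p1 → p2))) → ((¬(p2 → p1) → p1) ∨ ¬(p1 ∧ ((p2 ∨ p1) → p2)))) → p1) = ¬True = False
p2 → p1 = False → False = True
¬¬(((((p2 → p1) → p2) → (p1 ∧ (p1 → p2))) → ((¬(p2 → p1) → p1) ∨ ¬(p1 ∧ ((p2 ∨ p1) → p2)))) → p1) → (p2 → p1) = False → True = True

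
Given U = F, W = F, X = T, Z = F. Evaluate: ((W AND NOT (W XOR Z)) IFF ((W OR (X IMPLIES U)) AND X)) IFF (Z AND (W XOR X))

W XOR Z = F XOR F = F
NOT (W XOR Z) = NOT F = T
W AND NOT (W XOR Z) = F AND T = F
X IMPLIES U = T IMPLIES F = F
W OR (X IMPLIES U) = F OR F = F
(W OR (X IMPLIES U)) AND X = F AND T = F
(W AND NOT (W XOR Z)) IFF ((W OR (X IMPLIES U)) AND X) = F IFF F = T
W XOR X = F XOR T = T
Z AND (W XOR X) = F AND T = F
((W AND NOT (W XOR Z)) IFF ((W OR (X IMPLIES U)) AND X)) IFF (Z AND (W XOR X)) = T IFF F = F

F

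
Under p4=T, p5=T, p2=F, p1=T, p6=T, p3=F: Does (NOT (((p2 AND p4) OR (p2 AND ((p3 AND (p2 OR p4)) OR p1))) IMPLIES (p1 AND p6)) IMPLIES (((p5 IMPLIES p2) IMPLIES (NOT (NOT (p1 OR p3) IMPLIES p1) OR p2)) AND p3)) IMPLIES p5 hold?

T

Substituting p4=T, p5=T, p2=F, p1=T, p6=T, p3=F:
p2 AND p4 = F AND T = F
p2 OR p4 = F OR T = T
p3 AND (p2 OR p4) = F AND T = F
(p3 AND (p2 OR p4)) OR p1 = F OR T = T
p2 AND ((p3 AND (p2 OR p4)) OR p1) = F AND T = F
(p2 AND p4) OR (p2 AND ((p3 AND (p2 OR p4)) OR p1)) = F OR F = F
p1 AND p6 = T AND T = T
((p2 AND p4) OR (p2 AND ((p3 AND (p2 OR p4)) OR p1))) IMPLIES (p1 AND p6) = F IMPLIES T = T
NOT (((p2 AND p4) OR (p2 AND ((p3 AND (p2 OR p4)) OR p1))) IMPLIES (p1 AND p6)) = NOT T = F
p5 IMPLIES p2 = T IMPLIES F = F
p1 OR p3 = T OR F = T
NOT (p1 OR p3) = NOT T = F
NOT (p1 OR p3) IMPLIES p1 = F IMPLIES T = T
NOT (NOT (p1 OR p3) IMPLIES p1) = NOT T = F
NOT (NOT (p1 OR p3) IMPLIES p1) OR p2 = F OR F = F
(p5 IMPLIES p2) IMPLIES (NOT (NOT (p1 OR p3) IMPLIES p1) OR p2) = F IMPLIES F = T
((p5 IMPLIES p2) IMPLIES (NOT (NOT (p1 OR p3) IMPLIES p1) OR p2)) AND p3 = T AND F = F
NOT (((p2 AND p4) OR (p2 AND ((p3 AND (p2 OR p4)) OR p1))) IMPLIES (p1 AND p6)) IMPLIES (((p5 IMPLIES p2) IMPLIES (NOT (NOT (p1 OR p3) IMPLIES p1) OR p2)) AND p3) = F IMPLIES F = T
(NOT (((p2 AND p4) OR (p2 AND ((p3 AND (p2 OR p4)) OR p1))) IMPLIES (p1 AND p6)) IMPLIES (((p5 IMPLIES p2) IMPLIES (NOT (NOT (p1 OR p3) IMPLIES p1) OR p2)) AND p3)) IMPLIES p5 = T IMPLIES T = T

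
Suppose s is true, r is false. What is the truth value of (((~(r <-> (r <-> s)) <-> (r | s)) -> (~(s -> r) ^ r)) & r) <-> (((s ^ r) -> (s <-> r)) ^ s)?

False

r <-> s = False <-> True = False
r <-> (r <-> s) = False <-> False = True
~(r <-> (r <-> s)) = ~True = False
r | s = False | True = True
~(r <-> (r <-> s)) <-> (r | s) = False <-> True = False
s -> r = True -> False = False
~(s -> r) = ~False = True
~(s -> r) ^ r = True ^ False = True
(~(r <-> (r <-> s)) <-> (r | s)) -> (~(s -> r) ^ r) = False -> True = True
((~(r <-> (r <-> s)) <-> (r | s)) -> (~(s -> r) ^ r)) & r = True & False = False
s ^ r = True ^ False = True
s <-> r = True <-> False = False
(s ^ r) -> (s <-> r) = True -> False = False
((s ^ r) -> (s <-> r)) ^ s = False ^ True = True
(((~(r <-> (r <-> s)) <-> (r | s)) -> (~(s -> r) ^ r)) & r) <-> (((s ^ r) -> (s <-> r)) ^ s) = False <-> True = False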